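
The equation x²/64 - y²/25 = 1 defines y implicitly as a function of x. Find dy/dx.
Take d/dx of both sides. Since y is implicitly a function of x, the chain rule attaches a y' = dy/dx factor whenever we differentiate through y.

Set F(x, y) = (left side) − (right side), so the curve is F = 0. Differentiating each term of F:
  d/dx[x^2/64] = x/32
  d/dx[-y^2/25] = -2y·y'/25
  d/dx[-1] = 0

Collecting, the y'-free part is the partial derivative in x and the y' coefficient is the partial derivative in y:
  ∂F/∂x = x/32
  ∂F/∂y = -2y/25

so d/dx[F(x, y(x))] = ∂F/∂x + (∂F/∂y)·y' = 0. Rearranging,
  dy/dx = -(∂F/∂x)/(∂F/∂y) = -(x/32)/(-2y/25) = 25x/(64y)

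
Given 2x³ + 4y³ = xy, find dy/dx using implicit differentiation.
Apply d/dx to both sides, remembering that y depends on x. Each occurrence of y therefore brings in a y' = dy/dx via the chain rule.

With F(x, y) equal to the left-hand side minus the right, differentiate F term by term:
  d/dx[2x^3] = 6x^2
  d/dx[-xy] = -x·y' - y
  d/dx[4y^3] = 12y^2·y'
Adding these up, d/dx[F] = 0 becomes
  (6x^2 - y) + (-x + 12y^2)·y' = 0,
so isolating y',
  dy/dx = -(6x^2 - y)/(-x + 12y^2) = (6x^2 - y)/(x - 12y^2)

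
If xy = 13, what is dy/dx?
Differentiate the relation implicitly: treat y = y(x) and apply the chain rule, so every y-derivative picks up a y' = dy/dx factor.

With everything moved to the left-hand side, differentiate term by term:
  d/dx[xy] = x·y' + y
  d/dx[-13] = 0

Separating the contributions that come from x directly and those that come through y:
  without y':      y
  multiplying y':  x

so (y) + (x)·y' = 0, and therefore
  dy/dx = -(y)/(x) = -y/x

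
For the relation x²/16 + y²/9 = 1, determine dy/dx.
Apply d/dx to both sides, remembering that y depends on x. Each occurrence of y therefore brings in a y' = dy/dx via the chain rule.

With F(x, y) equal to the left-hand side minus the right, differentiate F term by term:
  d/dx[x^2/16] = x/8
  d/dx[y^2/9] = 2y·y'/9
  d/dx[-1] = 0
Adding these up, d/dx[F] = 0 becomes
  (x/8) + (2y/9)·y' = 0,
so isolating y',
  dy/dx = -(x/8)/(2y/9) = -9x/(16y)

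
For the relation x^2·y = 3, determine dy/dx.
Take d/dx of both sides. Since y is implicitly a function of x, the chain rule attaches a y' = dy/dx factor whenever we differentiate through y.

Set F(x, y) = (left side) − (right side), so the curve is F = 0. Differentiating each term of F:
  d/dx[x^2y] = x^2·y' + 2xy
  d/dx[-3] = 0

Collecting, the y'-free part is the partial derivative in x and the y' coefficient is the partial derivative in y:
  ∂F/∂x = 2xy
  ∂F/∂y = x^2

so d/dx[F(x, y(x))] = ∂F/∂x + (∂F/∂y)·y' = 0. Rearranging,
  dy/dx = -(∂F/∂x)/(∂F/∂y) = -(2xy)/(x^2) = -2y/x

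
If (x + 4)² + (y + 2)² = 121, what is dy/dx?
Take d/dx of both sides. Since y is implicitly a function of x, the chain rule attaches a y' = dy/dx factor whenever we differentiate through y.

Set F(x, y) = (left side) − (right side), so the curve is F = 0. Differentiating each term of F:
  d/dx[(x + 4)^2] = 2x + 8
  d/dx[(y + 2)^2] = 2·y'(y + 2)
  d/dx[-121] = 0

Collecting, the y'-free part is the partial derivative in x and the y' coefficient is the partial derivative in y:
  ∂F/∂x = 2x + 8
  ∂F/∂y = 2y + 4

so d/dx[F(x, y(x))] = ∂F/∂x + (∂F/∂y)·y' = 0. Rearranging,
  dy/dx = -(∂F/∂x)/(∂F/∂y) = -(2x + 8)/(2y + 4) = (-x - 4)/(y + 2)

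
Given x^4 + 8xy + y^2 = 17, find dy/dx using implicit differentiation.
Take d/dx of both sides. Since y is implicitly a function of x, the chain rule attaches a y' = dy/dx factor whenever we differentiate through y.

Set F(x, y) = (left side) − (right side), so the curve is F = 0. Differentiating each term of F:
  d/dx[x^4] = 4x^3
  d/dx[8xy] = 8x·y' + 8y
  d/dx[y^2] = 2y·y'
  d/dx[-17] = 0

Collecting, the y'-free part is the partial derivative in x and the y' coefficient is the partial derivative in y:
  ∂F/∂x = 4x^3 + 8y
  ∂F/∂y = 8x + 2y

so d/dx[F(x, y(x))] = ∂F/∂x + (∂F/∂y)·y' = 0. Rearranging,
  dy/dx = -(∂F/∂x)/(∂F/∂y) = -(4x^3 + 8y)/(8x + 2y) = 2(-x^3 - 2y)/(4x + y)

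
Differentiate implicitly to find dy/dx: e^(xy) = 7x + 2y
Differentiate both sides with respect to x, treating y as y(x). By the chain rule, any term containing y contributes a factor of y' = dy/dx when we differentiate it.

Move every term to one side and write the relation as F(x, y) = 0. Term by term,
  d/dx[-7x] = -7
  d/dx[-2y] = -2·y'
  d/dx[e^(xy)] = (x·y' + y)·e^(xy)

The pieces without y' make up ∂F/∂x and the coefficient of y' is ∂F/∂y:
  ∂F/∂x = y·e^(xy) - 7,
  ∂F/∂y = x·e^(xy) - 2.

Since d/dx[F] = ∂F/∂x + (∂F/∂y)·y' = 0, solve for y':
  (∂F/∂y)·y' = -∂F/∂x
  dy/dx = -(∂F/∂x)/(∂F/∂y) = -(y·e^(xy) - 7)/(x·e^(xy) - 2) = (-y·e^(xy) + 7)/(x·e^(xy) - 2)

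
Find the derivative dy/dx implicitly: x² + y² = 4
Take d/dx of both sides. Since y is implicitly a function of x, the chain rule attaches a y' = dy/dx factor whenever we differentiate through y.

Set F(x, y) = (left side) − (right side), so the curve is F = 0. Differentiating each term of F:
  d/dx[x^2] = 2x
  d/dx[y^2] = 2y·y'
  d/dx[-4] = 0

Collecting, the y'-free part is the partial derivative in x and the y' coefficient is the partial derivative in y:
  ∂F/∂x = 2x
  ∂F/∂y = 2y

so d/dx[F(x, y(x))] = ∂F/∂x + (∂F/∂y)·y' = 0. Rearranging,
  dy/dx = -(∂F/∂x)/(∂F/∂y) = -(2x)/(2y) = -x/y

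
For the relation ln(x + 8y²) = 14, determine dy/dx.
Apply d/dx to both sides, remembering that y depends on x. Each occurrence of y therefore brings in a y' = dy/dx via the chain rule.

With F(x, y) equal to the left-hand side minus the right, differentiate F term by term:
  d/dx[ln(x + 8y^2)] = (16y·y' + 1)/(x + 8y^2)
  d/dx[-14] = 0
Adding these up, d/dx[F] = 0 becomes
  (1/(x + 8y^2)) + (16y/(x + 8y^2))·y' = 0,
so isolating y',
  dy/dx = -(1/(x + 8y^2))/(16y/(x + 8y^2)) = -1/(16y)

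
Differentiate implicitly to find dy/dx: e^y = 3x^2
Apply d/dx to both sides, remembering that y depends on x. Each occurrence of y therefore brings in a y' = dy/dx via the chain rule.

With F(x, y) equal to the left-hand side minus the right, differentiate F term by term:
  d/dx[-3x^2] = -6x
  d/dx[e^(y)] = y'·e^(y)
Adding these up, d/dx[F] = 0 becomes
  (-6x) + (e^(y))·y' = 0,
so isolating y',
  dy/dx = -(-6x)/(e^(y)) = 6x·e^(-y)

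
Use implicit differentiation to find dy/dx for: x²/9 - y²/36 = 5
Differentiate the relation implicitly: treat y = y(x) and apply the chain rule, so every y-derivative picks up a y' = dy/dx factor.

With everything moved to the left-hand side, differentiate term by term:
  d/dx[x^2/9] = 2x/9
  d/dx[-y^2/36] = -y·y'/18
  d/dx[-5] = 0

Separating the contributions that come from x directly and those that come through y:
  without y':      2x/9
  multiplying y':  -y/18

so (2x/9) + (-y/18)·y' = 0, and therefore
  dy/dx = -(2x/9)/(-y/18) = 4x/y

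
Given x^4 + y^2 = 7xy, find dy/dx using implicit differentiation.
Differentiate both sides with respect to x, treating y as y(x). By the chain rule, any term containing y contributes a factor of y' = dy/dx when we differentiate it.

Move every term to one side and write the relation as F(x, y) = 0. Term by term,
  d/dx[x^4] = 4x^3
  d/dx[-7xy] = -7x·y' - 7y
  d/dx[y^2] = 2y·y'

The pieces without y' make up ∂F/∂x and the coefficient of y' is ∂F/∂y:
  ∂F/∂x = 4x^3 - 7y,
  ∂F/∂y = -7x + 2y.

Since d/dx[F] = ∂F/∂x + (∂F/∂y)·y' = 0, solve for y':
  (∂F/∂y)·y' = -∂F/∂x
  dy/dx = -(∂F/∂x)/(∂F/∂y) = -(4x^3 - 7y)/(-7x + 2y) = (4x^3 - 7y)/(7x - 2y)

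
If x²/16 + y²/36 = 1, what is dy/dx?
Apply d/dx to both sides, remembering that y depends on x. Each occurrence of y therefore brings in a y' = dy/dx via the chain rule.

With F(x, y) equal to the left-hand side minus the right, differentiate F term by term:
  d/dx[x^2/16] = x/8
  d/dx[y^2/36] = y·y'/18
  d/dx[-1] = 0
Adding these up, d/dx[F] = 0 becomes
  (x/8) + (y/18)·y' = 0,
so isolating y',
  dy/dx = -(x/8)/(y/18) = -9x/(4y)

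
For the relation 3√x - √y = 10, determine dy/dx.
Differentiate the relation implicitly: treat y = y(x) and apply the chain rule, so every y-derivative picks up a y' = dy/dx factor.

With everything moved to the left-hand side, differentiate term by term:
  d/dx[3√(x)] = 3/(2√(x))
  d/dx[-√(y)] = -y'/(2√(y))
  d/dx[-10] = 0

Separating the contributions that come from x directly and those that come through y:
  without y':      3/(2√(x))
  multiplying y':  -1/(2√(y))

so (3/(2√(x))) + (-1/(2√(y)))·y' = 0, and therefore
  dy/dx = -(3/(2√(x)))/(-1/(2√(y))) = 3√(y)/√(x)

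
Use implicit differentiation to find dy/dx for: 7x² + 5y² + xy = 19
Differentiate both sides with respect to x, treating y as y(x). By the chain rule, any term containing y contributes a factor of y' = dy/dx when we differentiate it.

Move every term to one side and write the relation as F(x, y) = 0. Term by term,
  d/dx[7x^2] = 14x
  d/dx[xy] = x·y' + y
  d/dx[5y^2] = 10y·y'
  d/dx[-19] = 0

The pieces without y' make up ∂F/∂x and the coefficient of y' is ∂F/∂y:
  ∂F/∂x = 14x + y,
  ∂F/∂y = x + 10y.

Since d/dx[F] = ∂F/∂x + (∂F/∂y)·y' = 0, solve for y':
  (∂F/∂y)·y' = -∂F/∂x
  dy/dx = -(∂F/∂x)/(∂F/∂y) = -(14x + y)/(x + 10y) = (-14x - y)/(x + 10y)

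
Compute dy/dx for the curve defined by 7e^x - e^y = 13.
Differentiate the relation implicitly: treat y = y(x) and apply the chain rule, so every y-derivative picks up a y' = dy/dx factor.

With everything moved to the left-hand side, differentiate term by term:
  d/dx[7e^(x)] = 7e^(x)
  d/dx[-e^(y)] = -y'·e^(y)
  d/dx[-13] = 0

Separating the contributions that come from x directly and those that come through y:
  without y':      7e^(x)
  multiplying y':  -e^(y)

so (7e^(x)) + (-e^(y))·y' = 0, and therefore
  dy/dx = -(7e^(x))/(-e^(y)) = 7e^(x - y)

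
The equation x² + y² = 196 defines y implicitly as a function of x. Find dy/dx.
Apply d/dx to both sides, remembering that y depends on x. Each occurrence of y therefore brings in a y' = dy/dx via the chain rule.

With F(x, y) equal to the left-hand side minus the right, differentiate F term by term:
  d/dx[x^2] = 2x
  d/dx[y^2] = 2y·y'
  d/dx[-196] = 0
Adding these up, d/dx[F] = 0 becomes
  (2x) + (2y)·y' = 0,
so isolating y',
  dy/dx = -(2x)/(2y) = -x/y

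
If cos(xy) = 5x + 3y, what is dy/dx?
Differentiate the relation implicitly: treat y = y(x) and apply the chain rule, so every y-derivative picks up a y' = dy/dx factor.

With everything moved to the left-hand side, differentiate term by term:
  d/dx[-5x] = -5
  d/dx[-3y] = -3·y'
  d/dx[cos(xy)] = -(x·y' + y)·sin(xy)

Separating the contributions that come from x directly and those that come through y:
  without y':      -y·sin(xy) - 5
  multiplying y':  -x·sin(xy) - 3

so (-y·sin(xy) - 5) + (-x·sin(xy) - 3)·y' = 0, and therefore
  dy/dx = -(-y·sin(xy) - 5)/(-x·sin(xy) - 3) = -(y·sin(xy) + 5)/(x·sin(xy) + 3)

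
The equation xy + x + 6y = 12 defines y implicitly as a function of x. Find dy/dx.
Apply d/dx to both sides, remembering that y depends on x. Each occurrence of y therefore brings in a y' = dy/dx via the chain rule.

With F(x, y) equal to the left-hand side minus the right, differentiate F term by term:
  d/dx[xy] = x·y' + y
  d/dx[x] = 1
  d/dx[6y] = 6·y'
  d/dx[-12] = 0
Adding these up, d/dx[F] = 0 becomes
  (y + 1) + (x + 6)·y' = 0,
so isolating y',
  dy/dx = -(y + 1)/(x + 6) = (-y - 1)/(x + 6)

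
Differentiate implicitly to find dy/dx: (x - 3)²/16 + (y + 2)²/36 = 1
Apply d/dx to both sides, remembering that y depends on x. Each occurrence of y therefore brings in a y' = dy/dx via the chain rule.

With F(x, y) equal to the left-hand side minus the right, differentiate F term by term:
  d/dx[(x - 3)^2/16] = x/8 - 3/8
  d/dx[(y + 2)^2/36] = y'(y + 2)/18
  d/dx[-1] = 0
Adding these up, d/dx[F] = 0 becomes
  (x/8 - 3/8) + (y/18 + 1/9)·y' = 0,
so isolating y',
  dy/dx = -(x/8 - 3/8)/(y/18 + 1/9)
        = -((x - 3)/8)/((y + 2)/18) = 9(3 - x)/(4(y + 2))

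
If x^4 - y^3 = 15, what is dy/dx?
Differentiate the relation implicitly: treat y = y(x) and apply the chain rule, so every y-derivative picks up a y' = dy/dx factor.

With everything moved to the left-hand side, differentiate term by term:
  d/dx[x^4] = 4x^3
  d/dx[-y^3] = -3y^2·y'
  d/dx[-15] = 0

Separating the contributions that come from x directly and those that come through y:
  without y':      4x^3
  multiplying y':  -3y^2

so (4x^3) + (-3y^2)·y' = 0, and therefore
  dy/dx = -(4x^3)/(-3y^2) = 4x^3/(3y^2)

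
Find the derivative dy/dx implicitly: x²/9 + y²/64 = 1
Differentiate both sides with respect to x, treating y as y(x). By the chain rule, any term containing y contributes a factor of y' = dy/dx when we differentiate it.

Move every term to one side and write the relation as F(x, y) = 0. Term by term,
  d/dx[x^2/9] = 2x/9
  d/dx[y^2/64] = y·y'/32
  d/dx[-1] = 0

The pieces without y' make up ∂F/∂x and the coefficient of y' is ∂F/∂y:
  ∂F/∂x = 2x/9,
  ∂F/∂y = y/32.

Since d/dx[F] = ∂F/∂x + (∂F/∂y)·y' = 0, solve for y':
  (∂F/∂y)·y' = -∂F/∂x
  dy/dx = -(∂F/∂x)/(∂F/∂y) = -(2x/9)/(y/32) = -64x/(9y)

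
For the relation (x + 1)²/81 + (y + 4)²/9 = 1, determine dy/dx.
Differentiate both sides with respect to x, treating y as y(x). By the chain rule, any term containing y contributes a factor of y' = dy/dx when we differentiate it.

Move every term to one side and write the relation as F(x, y) = 0. Term by term,
  d/dx[(x + 1)^2/81] = 2x/81 + 2/81
  d/dx[(y + 4)^2/9] = 2·y'(y + 4)/9
  d/dx[-1] = 0

The pieces without y' make up ∂F/∂x and the coefficient of y' is ∂F/∂y:
  ∂F/∂x = 2x/81 + 2/81,
  ∂F/∂y = 2y/9 + 8/9.

Since d/dx[F] = ∂F/∂x + (∂F/∂y)·y' = 0, solve for y':
  (∂F/∂y)·y' = -∂F/∂x
  dy/dx = -(∂F/∂x)/(∂F/∂y) = -(2x/81 + 2/81)/(2y/9 + 8/9)
        = -(2(x + 1)/81)/(2(y + 4)/9) = (-x - 1)/(9(y + 4))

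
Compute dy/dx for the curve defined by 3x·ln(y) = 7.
Differentiate the relation implicitly: treat y = y(x) and apply the chain rule, so every y-derivative picks up a y' = dy/dx factor.

With everything moved to the left-hand side, differentiate term by term:
  d/dx[3x·ln(y)] = 3x·y'/y + 3ln(y)
  d/dx[-7] = 0

Separating the contributions that come from x directly and those that come through y:
  without y':      3ln(y)
  multiplying y':  3x/y

so (3ln(y)) + (3x/y)·y' = 0, and therefore
  dy/dx = -(3ln(y))/(3x/y) = -y·ln(y)/x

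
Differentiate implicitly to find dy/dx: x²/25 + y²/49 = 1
Differentiate the relation implicitly: treat y = y(x) and apply the chain rule, so every y-derivative picks up a y' = dy/dx factor.

With everything moved to the left-hand side, differentiate term by term:
  d/dx[x^2/25] = 2x/25
  d/dx[y^2/49] = 2y·y'/49
  d/dx[-1] = 0

Separating the contributions that come from x directly and those that come through y:
  without y':      2x/25
  multiplying y':  2y/49

so (2x/25) + (2y/49)·y' = 0, and therefore
  dy/dx = -(2x/25)/(2y/49) = -49x/(25y)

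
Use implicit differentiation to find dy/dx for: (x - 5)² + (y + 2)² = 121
Take d/dx of both sides. Since y is implicitly a function of x, the chain rule attaches a y' = dy/dx factor whenever we differentiate through y.

Set F(x, y) = (left side) − (right side), so the curve is F = 0. Differentiating each term of F:
  d/dx[(x - 5)^2] = 2x - 10
  d/dx[(y + 2)^2] = 2·y'(y + 2)
  d/dx[-121] = 0

Collecting, the y'-free part is the partial derivative in x and the y' coefficient is the partial derivative in y:
  ∂F/∂x = 2x - 10
  ∂F/∂y = 2y + 4

so d/dx[F(x, y(x))] = ∂F/∂x + (∂F/∂y)·y' = 0. Rearranging,
  dy/dx = -(∂F/∂x)/(∂F/∂y) = -(2x - 10)/(2y + 4) = (5 - x)/(y + 2)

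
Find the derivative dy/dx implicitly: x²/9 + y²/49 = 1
Differentiate both sides with respect to x, treating y as y(x). By the chain rule, any term containing y contributes a factor of y' = dy/dx when we differentiate it.

Move every term to one side and write the relation as F(x, y) = 0. Term by term,
  d/dx[x^2/9] = 2x/9
  d/dx[y^2/49] = 2y·y'/49
  d/dx[-1] = 0

The pieces without y' make up ∂F/∂x and the coefficient of y' is ∂F/∂y:
  ∂F/∂x = 2x/9,
  ∂F/∂y = 2y/49.

Since d/dx[F] = ∂F/∂x + (∂F/∂y)·y' = 0, solve for y':
  (∂F/∂y)·y' = -∂F/∂x
  dy/dx = -(∂F/∂x)/(∂F/∂y) = -(2x/9)/(2y/49) = -49x/(9y)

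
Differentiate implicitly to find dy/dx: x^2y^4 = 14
Take d/dx of both sides. Since y is implicitly a function of x, the chain rule attaches a y' = dy/dx factor whenever we differentiate through y.

Set F(x, y) = (left side) − (right side), so the curve is F = 0. Differentiating each term of F:
  d/dx[x^2y^4] = 4x^2y^3·y' + 2xy^4
  d/dx[-14] = 0

Collecting, the y'-free part is the partial derivative in x and the y' coefficient is the partial derivative in y:
  ∂F/∂x = 2xy^4
  ∂F/∂y = 4x^2y^3

so d/dx[F(x, y(x))] = ∂F/∂x + (∂F/∂y)·y' = 0. Rearranging,
  dy/dx = -(∂F/∂x)/(∂F/∂y) = -(2xy^4)/(4x^2y^3) = -y/(2x)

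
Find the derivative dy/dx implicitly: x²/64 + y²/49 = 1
Apply d/dx to both sides, remembering that y depends on x. Each occurrence of y therefore brings in a y' = dy/dx via the chain rule.

With F(x, y) equal to the left-hand side minus the right, differentiate F term by term:
  d/dx[x^2/64] = x/32
  d/dx[y^2/49] = 2y·y'/49
  d/dx[-1] = 0
Adding these up, d/dx[F] = 0 becomes
  (x/32) + (2y/49)·y' = 0,
so isolating y',
  dy/dx = -(x/32)/(2y/49) = -49x/(64y)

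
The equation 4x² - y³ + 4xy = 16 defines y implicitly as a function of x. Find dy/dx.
Apply d/dx to both sides, remembering that y depends on x. Each occurrence of y therefore brings in a y' = dy/dx via the chain rule.

With F(x, y) equal to the left-hand side minus the right, differentiate F term by term:
  d/dx[4x^2] = 8x
  d/dx[4xy] = 4x·y' + 4y
  d/dx[-y^3] = -3y^2·y'
  d/dx[-16] = 0
Adding these up, d/dx[F] = 0 becomes
  (8x + 4y) + (4x - 3y^2)·y' = 0,
so isolating y',
  dy/dx = -(8x + 4y)/(4x - 3y^2) = 4(-2x - y)/(4x - 3y^2)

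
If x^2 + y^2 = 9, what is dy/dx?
Differentiate both sides with respect to x, treating y as y(x). By the chain rule, any term containing y contributes a factor of y' = dy/dx when we differentiate it.

Move every term to one side and write the relation as F(x, y) = 0. Term by term,
  d/dx[x^2] = 2x
  d/dx[y^2] = 2y·y'
  d/dx[-9] = 0

The pieces without y' make up ∂F/∂x and the coefficient of y' is ∂F/∂y:
  ∂F/∂x = 2x,
  ∂F/∂y = 2y.

Since d/dx[F] = ∂F/∂x + (∂F/∂y)·y' = 0, solve for y':
  (∂F/∂y)·y' = -∂F/∂x
  dy/dx = -(∂F/∂x)/(∂F/∂y) = -(2x)/(2y) = -x/y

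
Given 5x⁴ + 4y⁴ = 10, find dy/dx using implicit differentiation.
Apply d/dx to both sides, remembering that y depends on x. Each occurrence of y therefore brings in a y' = dy/dx via the chain rule.

With F(x, y) equal to the left-hand side minus the right, differentiate F term by term:
  d/dx[5x^4] = 20x^3
  d/dx[4y^4] = 16y^3·y'
  d/dx[-10] = 0
Adding these up, d/dx[F] = 0 becomes
  (20x^3) + (16y^3)·y' = 0,
so isolating y',
  dy/dx = -(20x^3)/(16y^3) = -5x^3/(4y^3)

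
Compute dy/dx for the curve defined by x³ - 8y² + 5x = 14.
Differentiate the relation implicitly: treat y = y(x) and apply the chain rule, so every y-derivative picks up a y' = dy/dx factor.

With everything moved to the left-hand side, differentiate term by term:
  d/dx[x^3] = 3x^2
  d/dx[5x] = 5
  d/dx[-8y^2] = -16y·y'
  d/dx[-14] = 0

Separating the contributions that come from x directly and those that come through y:
  without y':      3x^2 + 5
  multiplying y':  -16y

so (3x^2 + 5) + (-16y)·y' = 0, and therefore
  dy/dx = -(3x^2 + 5)/(-16y) = (3x^2 + 5)/(16y)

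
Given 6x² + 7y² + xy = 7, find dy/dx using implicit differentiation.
Take d/dx of both sides. Since y is implicitly a function of x, the chain rule attaches a y' = dy/dx factor whenever we differentiate through y.

Set F(x, y) = (left side) − (right side), so the curve is F = 0. Differentiating each term of F:
  d/dx[6x^2] = 12x
  d/dx[xy] = x·y' + y
  d/dx[7y^2] = 14y·y'
  d/dx[-7] = 0

Collecting, the y'-free part is the partial derivative in x and the y' coefficient is the partial derivative in y:
  ∂F/∂x = 12x + y
  ∂F/∂y = x + 14y

so d/dx[F(x, y(x))] = ∂F/∂x + (∂F/∂y)·y' = 0. Rearranging,
  dy/dx = -(∂F/∂x)/(∂F/∂y) = -(12x + y)/(x + 14y) = (-12x - y)/(x + 14y)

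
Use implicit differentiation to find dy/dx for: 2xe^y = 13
Differentiate both sides with respect to x, treating y as y(x). By the chain rule, any term containing y contributes a factor of y' = dy/dx when we differentiate it.

Move every term to one side and write the relation as F(x, y) = 0. Term by term,
  d/dx[2x·e^(y)] = 2x·y'·e^(y) + 2e^(y)
  d/dx[-13] = 0

The pieces without y' make up ∂F/∂x and the coefficient of y' is ∂F/∂y:
  ∂F/∂x = 2e^(y),
  ∂F/∂y = 2x·e^(y).

Since d/dx[F] = ∂F/∂x + (∂F/∂y)·y' = 0, solve for y':
  (∂F/∂y)·y' = -∂F/∂x
  dy/dx = -(∂F/∂x)/(∂F/∂y) = -(2e^(y))/(2x·e^(y)) = -1/x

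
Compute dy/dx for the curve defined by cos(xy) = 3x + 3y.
Differentiate the relation implicitly: treat y = y(x) and apply the chain rule, so every y-derivative picks up a y' = dy/dx factor.

With everything moved to the left-hand side, differentiate term by term:
  d/dx[-3x] = -3
  d/dx[-3y] = -3·y'
  d/dx[cos(xy)] = -(x·y' + y)·sin(xy)

Separating the contributions that come from x directly and those that come through y:
  without y':      -y·sin(xy) - 3
  multiplying y':  -x·sin(xy) - 3

so (-y·sin(xy) - 3) + (-x·sin(xy) - 3)·y' = 0, and therefore
  dy/dx = -(-y·sin(xy) - 3)/(-x·sin(xy) - 3) = -(y·sin(xy) + 3)/(x·sin(xy) + 3)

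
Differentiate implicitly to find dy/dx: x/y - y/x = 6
Take d/dx of both sides. Since y is implicitly a function of x, the chain rule attaches a y' = dy/dx factor whenever we differentiate through y.

Set F(x, y) = (left side) − (right side), so the curve is F = 0. Differentiating each term of F:
  d/dx[x/y] = -x·y'/y^2 + 1/y
  d/dx[-y/x] = -y'/x + y/x^2
  d/dx[-6] = 0

Collecting, the y'-free part is the partial derivative in x and the y' coefficient is the partial derivative in y:
  ∂F/∂x = 1/y + y/x^2
  ∂F/∂y = -x/y^2 - 1/x

so d/dx[F(x, y(x))] = ∂F/∂x + (∂F/∂y)·y' = 0. Rearranging,
  dy/dx = -(∂F/∂x)/(∂F/∂y) = -(1/y + y/x^2)/(-x/y^2 - 1/x)
        = -((x^2 + y^2)/(x^2y))/(-(x^2 + y^2)/(xy^2)) = y/x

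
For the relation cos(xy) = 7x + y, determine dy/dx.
Differentiate the relation implicitly: treat y = y(x) and apply the chain rule, so every y-derivative picks up a y' = dy/dx factor.

With everything moved to the left-hand side, differentiate term by term:
  d/dx[-7x] = -7
  d/dx[-y] = -y'
  d/dx[cos(xy)] = -(x·y' + y)·sin(xy)

Separating the contributions that come from x directly and those that come through y:
  without y':      -y·sin(xy) - 7
  multiplying y':  -x·sin(xy) - 1

so (-y·sin(xy) - 7) + (-x·sin(xy) - 1)·y' = 0, and therefore
  dy/dx = -(-y·sin(xy) - 7)/(-x·sin(xy) - 1) = -(y·sin(xy) + 7)/(x·sin(xy) + 1)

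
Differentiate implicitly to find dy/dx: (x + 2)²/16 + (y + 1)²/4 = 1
Apply d/dx to both sides, remembering that y depends on x. Each occurrence of y therefore brings in a y' = dy/dx via the chain rule.

With F(x, y) equal to the left-hand side minus the right, differentiate F term by term:
  d/dx[(x + 2)^2/16] = x/8 + 1/4
  d/dx[(y + 1)^2/4] = y'(y + 1)/2
  d/dx[-1] = 0
Adding these up, d/dx[F] = 0 becomes
  (x/8 + 1/4) + (y/2 + 1/2)·y' = 0,
so isolating y',
  dy/dx = -(x/8 + 1/4)/(y/2 + 1/2)
        = -((x + 2)/8)/((y + 1)/2) = (-x - 2)/(4(y + 1))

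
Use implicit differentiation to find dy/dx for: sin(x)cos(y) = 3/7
Differentiate the relation implicitly: treat y = y(x) and apply the chain rule, so every y-derivative picks up a y' = dy/dx factor.

With everything moved to the left-hand side, differentiate term by term:
  d/dx[sin(x)·cos(y)] = -y'·sin(x)·sin(y) + cos(x)·cos(y)
  d/dx[-3/7] = 0

Separating the contributions that come from x directly and those that come through y:
  without y':      cos(x)·cos(y)
  multiplying y':  -sin(x)·sin(y)

so (cos(x)·cos(y)) + (-sin(x)·sin(y))·y' = 0, and therefore
  dy/dx = -(cos(x)·cos(y))/(-sin(x)·sin(y)) = 1/(tan(x)·tan(y))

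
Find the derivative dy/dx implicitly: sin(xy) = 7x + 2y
Differentiate the relation implicitly: treat y = y(x) and apply the chain rule, so every y-derivative picks up a y' = dy/dx factor.

With everything moved to the left-hand side, differentiate term by term:
  d/dx[-7x] = -7
  d/dx[-2y] = -2·y'
  d/dx[sin(xy)] = (x·y' + y)·cos(xy)

Separating the contributions that come from x directly and those that come through y:
  without y':      y·cos(xy) - 7
  multiplying y':  x·cos(xy) - 2

so (y·cos(xy) - 7) + (x·cos(xy) - 2)·y' = 0, and therefore
  dy/dx = -(y·cos(xy) - 7)/(x·cos(xy) - 2) = (-y·cos(xy) + 7)/(x·cos(xy) - 2)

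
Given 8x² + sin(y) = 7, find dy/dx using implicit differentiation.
Differentiate the relation implicitly: treat y = y(x) and apply the chain rule, so every y-derivative picks up a y' = dy/dx factor.

With everything moved to the left-hand side, differentiate term by term:
  d/dx[8x^2] = 16x
  d/dx[sin(y)] = y'·cos(y)
  d/dx[-7] = 0

Separating the contributions that come from x directly and those that come through y:
  without y':      16x
  multiplying y':  cos(y)

so (16x) + (cos(y))·y' = 0, and therefore
  dy/dx = -(16x)/(cos(y)) = -16x/cos(y)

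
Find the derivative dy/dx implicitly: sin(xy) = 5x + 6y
Differentiate both sides with respect to x, treating y as y(x). By the chain rule, any term containing y contributes a factor of y' = dy/dx when we differentiate it.

Move every term to one side and write the relation as F(x, y) = 0. Term by term,
  d/dx[-5x] = -5
  d/dx[-6y] = -6·y'
  d/dx[sin(xy)] = (x·y' + y)·cos(xy)

The pieces without y' make up ∂F/∂x and the coefficient of y' is ∂F/∂y:
  ∂F/∂x = y·cos(xy) - 5,
  ∂F/∂y = x·cos(xy) - 6.

Since d/dx[F] = ∂F/∂x + (∂F/∂y)·y' = 0, solve for y':
  (∂F/∂y)·y' = -∂F/∂x
  dy/dx = -(∂F/∂x)/(∂F/∂y) = -(y·cos(xy) - 5)/(x·cos(xy) - 6) = (-y·cos(xy) + 5)/(x·cos(xy) - 6)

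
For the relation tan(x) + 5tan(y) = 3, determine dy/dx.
Differentiate both sides with respect to x, treating y as y(x). By the chain rule, any term containing y contributes a factor of y' = dy/dx when we differentiate it.

Move every term to one side and write the relation as F(x, y) = 0. Term by term,
  d/dx[tan(x)] = tan(x)^2 + 1
  d/dx[5tan(y)] = 5·y'(tan(y)^2 + 1)
  d/dx[-3] = 0

The pieces without y' make up ∂F/∂x and the coefficient of y' is ∂F/∂y:
  ∂F/∂x = tan(x)^2 + 1,
  ∂F/∂y = 5tan(y)^2 + 5.

Since d/dx[F] = ∂F/∂x + (∂F/∂y)·y' = 0, solve for y':
  (∂F/∂y)·y' = -∂F/∂x
  dy/dx = -(∂F/∂x)/(∂F/∂y) = -(tan(x)^2 + 1)/(5tan(y)^2 + 5) = -cos(y)^2/(5cos(x)^2)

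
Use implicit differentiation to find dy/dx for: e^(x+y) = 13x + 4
Take d/dx of both sides. Since y is implicitly a function of x, the chain rule attaches a y' = dy/dx factor whenever we differentiate through y.

Set F(x, y) = (left side) − (right side), so the curve is F = 0. Differentiating each term of F:
  d/dx[-13x] = -13
  d/dx[e^(x + y)] = (y' + 1)·e^(x + y)
  d/dx[-4] = 0

Collecting, the y'-free part is the partial derivative in x and the y' coefficient is the partial derivative in y:
  ∂F/∂x = e^(x + y) - 13
  ∂F/∂y = e^(x + y)

so d/dx[F(x, y(x))] = ∂F/∂x + (∂F/∂y)·y' = 0. Rearranging,
  dy/dx = -(∂F/∂x)/(∂F/∂y) = -(e^(x + y) - 13)/(e^(x + y)) = 13e^(-x - y) - 1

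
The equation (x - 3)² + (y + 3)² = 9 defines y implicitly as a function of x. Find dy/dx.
Apply d/dx to both sides, remembering that y depends on x. Each occurrence of y therefore brings in a y' = dy/dx via the chain rule.

With F(x, y) equal to the left-hand side minus the right, differentiate F term by term:
  d/dx[(x - 3)^2] = 2x - 6
  d/dx[(y + 3)^2] = 2·y'(y + 3)
  d/dx[-9] = 0
Adding these up, d/dx[F] = 0 becomes
  (2x - 6) + (2y + 6)·y' = 0,
so isolating y',
  dy/dx = -(2x - 6)/(2y + 6) = (3 - x)/(y + 3)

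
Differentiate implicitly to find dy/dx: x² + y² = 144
Differentiate both sides with respect to x, treating y as y(x). By the chain rule, any term containing y contributes a factor of y' = dy/dx when we differentiate it.

Move every term to one side and write the relation as F(x, y) = 0. Term by term,
  d/dx[x^2] = 2x
  d/dx[y^2] = 2y·y'
  d/dx[-144] = 0

The pieces without y' make up ∂F/∂x and the coefficient of y' is ∂F/∂y:
  ∂F/∂x = 2x,
  ∂F/∂y = 2y.

Since d/dx[F] = ∂F/∂x + (∂F/∂y)·y' = 0, solve for y':
  (∂F/∂y)·y' = -∂F/∂x
  dy/dx = -(∂F/∂x)/(∂F/∂y) = -(2x)/(2y) = -x/y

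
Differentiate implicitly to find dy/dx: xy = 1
Differentiate both sides with respect to x, treating y as y(x). By the chain rule, any term containing y contributes a factor of y' = dy/dx when we differentiate it.

Move every term to one side and write the relation as F(x, y) = 0. Term by term,
  d/dx[xy] = x·y' + y
  d/dx[-1] = 0

The pieces without y' make up ∂F/∂x and the coefficient of y' is ∂F/∂y:
  ∂F/∂x = y,
  ∂F/∂y = x.

Since d/dx[F] = ∂F/∂x + (∂F/∂y)·y' = 0, solve for y':
  (∂F/∂y)·y' = -∂F/∂x
  dy/dx = -(∂F/∂x)/(∂F/∂y) = -(y)/(x) = -y/x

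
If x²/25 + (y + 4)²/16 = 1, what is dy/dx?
Differentiate the relation implicitly: treat y = y(x) and apply the chain rule, so every y-derivative picks up a y' = dy/dx factor.

With everything moved to the left-hand side, differentiate term by term:
  d/dx[x^2/25] = 2x/25
  d/dx[(y + 4)^2/16] = y'(y + 4)/8
  d/dx[-1] = 0

Separating the contributions that come from x directly and those that come through y:
  without y':      2x/25
  multiplying y':  y/8 + 1/2

so (2x/25) + (y/8 + 1/2)·y' = 0, and therefore
  dy/dx = -(2x/25)/(y/8 + 1/2)
        = -(2x/25)/((y + 4)/8) = -16x/(25y + 100)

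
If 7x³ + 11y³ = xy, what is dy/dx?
Apply d/dx to both sides, remembering that y depends on x. Each occurrence of y therefore brings in a y' = dy/dx via the chain rule.

With F(x, y) equal to the left-hand side minus the right, differentiate F term by term:
  d/dx[7x^3] = 21x^2
  d/dx[-xy] = -x·y' - y
  d/dx[11y^3] = 33y^2·y'
Adding these up, d/dx[F] = 0 becomes
  (21x^2 - y) + (-x + 33y^2)·y' = 0,
so isolating y',
  dy/dx = -(21x^2 - y)/(-x + 33y^2) = (21x^2 - y)/(x - 33y^2)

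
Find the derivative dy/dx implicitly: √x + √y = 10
Take d/dx of both sides. Since y is implicitly a function of x, the chain rule attaches a y' = dy/dx factor whenever we differentiate through y.

Set F(x, y) = (left side) − (right side), so the curve is F = 0. Differentiating each term of F:
  d/dx[√(x)] = 1/(2√(x))
  d/dx[√(y)] = y'/(2√(y))
  d/dx[-10] = 0

Collecting, the y'-free part is the partial derivative in x and the y' coefficient is the partial derivative in y:
  ∂F/∂x = 1/(2√(x))
  ∂F/∂y = 1/(2√(y))

so d/dx[F(x, y(x))] = ∂F/∂x + (∂F/∂y)·y' = 0. Rearranging,
  dy/dx = -(∂F/∂x)/(∂F/∂y) = -(1/(2√(x)))/(1/(2√(y))) = -√(y)/√(x)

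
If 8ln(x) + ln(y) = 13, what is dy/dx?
Differentiate both sides with respect to x, treating y as y(x). By the chain rule, any term containing y contributes a factor of y' = dy/dx when we differentiate it.

Move every term to one side and write the relation as F(x, y) = 0. Term by term,
  d/dx[8ln(x)] = 8/x
  d/dx[ln(y)] = y'/y
  d/dx[-13] = 0

The pieces without y' make up ∂F/∂x and the coefficient of y' is ∂F/∂y:
  ∂F/∂x = 8/x,
  ∂F/∂y = 1/y.

Since d/dx[F] = ∂F/∂x + (∂F/∂y)·y' = 0, solve for y':
  (∂F/∂y)·y' = -∂F/∂x
  dy/dx = -(∂F/∂x)/(∂F/∂y) = -(8/x)/(1/y) = -8y/x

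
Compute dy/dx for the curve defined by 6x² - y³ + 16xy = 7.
Take d/dx of both sides. Since y is implicitly a function of x, the chain rule attaches a y' = dy/dx factor whenever we differentiate through y.

Set F(x, y) = (left side) − (right side), so the curve is F = 0. Differentiating each term of F:
  d/dx[6x^2] = 12x
  d/dx[16xy] = 16x·y' + 16y
  d/dx[-y^3] = -3y^2·y'
  d/dx[-7] = 0

Collecting, the y'-free part is the partial derivative in x and the y' coefficient is the partial derivative in y:
  ∂F/∂x = 12x + 16y
  ∂F/∂y = 16x - 3y^2

so d/dx[F(x, y(x))] = ∂F/∂x + (∂F/∂y)·y' = 0. Rearranging,
  dy/dx = -(∂F/∂x)/(∂F/∂y) = -(12x + 16y)/(16x - 3y^2) = 4(-3x - 4y)/(16x - 3y^2)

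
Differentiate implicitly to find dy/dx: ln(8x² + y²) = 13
Apply d/dx to both sides, remembering that y depends on x. Each occurrence of y therefore brings in a y' = dy/dx via the chain rule.

With F(x, y) equal to the left-hand side minus the right, differentiate F term by term:
  d/dx[ln(8x^2 + y^2)] = (16x + 2y·y')/(8x^2 + y^2)
  d/dx[-13] = 0
Adding these up, d/dx[F] = 0 becomes
  (16x/(8x^2 + y^2)) + (2y/(8x^2 + y^2))·y' = 0,
so isolating y',
  dy/dx = -(16x/(8x^2 + y^2))/(2y/(8x^2 + y^2)) = -8x/y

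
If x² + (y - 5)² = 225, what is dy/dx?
Apply d/dx to both sides, remembering that y depends on x. Each occurrence of y therefore brings in a y' = dy/dx via the chain rule.

With F(x, y) equal to the left-hand side minus the right, differentiate F term by term:
  d/dx[x^2] = 2x
  d/dx[(y - 5)^2] = 2·y'(y - 5)
  d/dx[-225] = 0
Adding these up, d/dx[F] = 0 becomes
  (2x) + (2y - 10)·y' = 0,
so isolating y',
  dy/dx = -(2x)/(2y - 10) = -x/(y - 5)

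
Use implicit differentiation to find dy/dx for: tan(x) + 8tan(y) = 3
Apply d/dx to both sides, remembering that y depends on x. Each occurrence of y therefore brings in a y' = dy/dx via the chain rule.

With F(x, y) equal to the left-hand side minus the right, differentiate F term by term:
  d/dx[tan(x)] = tan(x)^2 + 1
  d/dx[8tan(y)] = 8·y'(tan(y)^2 + 1)
  d/dx[-3] = 0
Adding these up, d/dx[F] = 0 becomes
  (tan(x)^2 + 1) + (8tan(y)^2 + 8)·y' = 0,
so isolating y',
  dy/dx = -(tan(x)^2 + 1)/(8tan(y)^2 + 8) = -cos(y)^2/(8cos(x)^2)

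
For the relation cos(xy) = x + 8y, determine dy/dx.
Take d/dx of both sides. Since y is implicitly a function of x, the chain rule attaches a y' = dy/dx factor whenever we differentiate through y.

Set F(x, y) = (left side) − (right side), so the curve is F = 0. Differentiating each term of F:
  d/dx[-x] = -1
  d/dx[-8y] = -8·y'
  d/dx[cos(xy)] = -(x·y' + y)·sin(xy)

Collecting, the y'-free part is the partial derivative in x and the y' coefficient is the partial derivative in y:
  ∂F/∂x = -y·sin(xy) - 1
  ∂F/∂y = -x·sin(xy) - 8

so d/dx[F(x, y(x))] = ∂F/∂x + (∂F/∂y)·y' = 0. Rearranging,
  dy/dx = -(∂F/∂x)/(∂F/∂y) = -(-y·sin(xy) - 1)/(-x·sin(xy) - 8) = -(y·sin(xy) + 1)/(x·sin(xy) + 8)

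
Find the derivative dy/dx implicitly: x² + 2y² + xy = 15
Differentiate the relation implicitly: treat y = y(x) and apply the chain rule, so every y-derivative picks up a y' = dy/dx factor.

With everything moved to the left-hand side, differentiate term by term:
  d/dx[x^2] = 2x
  d/dx[xy] = x·y' + y
  d/dx[2y^2] = 4y·y'
  d/dx[-15] = 0

Separating the contributions that come from x directly and those that come through y:
  without y':      2x + y
  multiplying y':  x + 4y

so (2x + y) + (x + 4y)·y' = 0, and therefore
  dy/dx = -(2x + y)/(x + 4y) = (-2x - y)/(x + 4y)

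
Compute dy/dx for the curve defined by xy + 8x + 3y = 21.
Differentiate the relation implicitly: treat y = y(x) and apply the chain rule, so every y-derivative picks up a y' = dy/dx factor.

With everything moved to the left-hand side, differentiate term by term:
  d/dx[xy] = x·y' + y
  d/dx[8x] = 8
  d/dx[3y] = 3·y'
  d/dx[-21] = 0

Separating the contributions that come from x directly and those that come through y:
  without y':      y + 8
  multiplying y':  x + 3

so (y + 8) + (x + 3)·y' = 0, and therefore
  dy/dx = -(y + 8)/(x + 3) = (-y - 8)/(x + 3)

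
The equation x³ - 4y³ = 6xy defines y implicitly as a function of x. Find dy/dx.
Apply d/dx to both sides, remembering that y depends on x. Each occurrence of y therefore brings in a y' = dy/dx via the chain rule.

With F(x, y) equal to the left-hand side minus the right, differentiate F term by term:
  d/dx[x^3] = 3x^2
  d/dx[-6xy] = -6x·y' - 6y
  d/dx[-4y^3] = -12y^2·y'
Adding these up, d/dx[F] = 0 becomes
  (3x^2 - 6y) + (-6x - 12y^2)·y' = 0,
so isolating y',
  dy/dx = -(3x^2 - 6y)/(-6x - 12y^2) = (x^2/2 - y)/(x + 2y^2)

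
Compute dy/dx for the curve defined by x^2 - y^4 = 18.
Differentiate both sides with respect to x, treating y as y(x). By the chain rule, any term containing y contributes a factor of y' = dy/dx when we differentiate it.

Move every term to one side and write the relation as F(x, y) = 0. Term by term,
  d/dx[x^2] = 2x
  d/dx[-y^4] = -4y^3·y'
  d/dx[-18] = 0

The pieces without y' make up ∂F/∂x and the coefficient of y' is ∂F/∂y:
  ∂F/∂x = 2x,
  ∂F/∂y = -4y^3.

Since d/dx[F] = ∂F/∂x + (∂F/∂y)·y' = 0, solve for y':
  (∂F/∂y)·y' = -∂F/∂x
  dy/dx = -(∂F/∂x)/(∂F/∂y) = -(2x)/(-4y^3) = x/(2y^3)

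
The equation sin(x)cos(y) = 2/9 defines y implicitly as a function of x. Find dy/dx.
Differentiate the relation implicitly: treat y = y(x) and apply the chain rule, so every y-derivative picks up a y' = dy/dx factor.

With everything moved to the left-hand side, differentiate term by term:
  d/dx[sin(x)·cos(y)] = -y'·sin(x)·sin(y) + cos(x)·cos(y)
  d/dx[-2/9] = 0

Separating the contributions that come from x directly and those that come through y:
  without y':      cos(x)·cos(y)
  multiplying y':  -sin(x)·sin(y)

so (cos(x)·cos(y)) + (-sin(x)·sin(y))·y' = 0, and therefore
  dy/dx = -(cos(x)·cos(y))/(-sin(x)·sin(y)) = 1/(tan(x)·tan(y))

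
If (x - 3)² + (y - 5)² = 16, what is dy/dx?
Differentiate the relation implicitly: treat y = y(x) and apply the chain rule, so every y-derivative picks up a y' = dy/dx factor.

With everything moved to the left-hand side, differentiate term by term:
  d/dx[(x - 3)^2] = 2x - 6
  d/dx[(y - 5)^2] = 2·y'(y - 5)
  d/dx[-16] = 0

Separating the contributions that come from x directly and those that come through y:
  without y':      2x - 6
  multiplying y':  2y - 10

so (2x - 6) + (2y - 10)·y' = 0, and therefore
  dy/dx = -(2x - 6)/(2y - 10) = (3 - x)/(y - 5)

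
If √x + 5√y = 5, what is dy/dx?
Apply d/dx to both sides, remembering that y depends on x. Each occurrence of y therefore brings in a y' = dy/dx via the chain rule.

With F(x, y) equal to the left-hand side minus the right, differentiate F term by term:
  d/dx[√(x)] = 1/(2√(x))
  d/dx[5√(y)] = 5·y'/(2√(y))
  d/dx[-5] = 0
Adding these up, d/dx[F] = 0 becomes
  (1/(2√(x))) + (5/(2√(y)))·y' = 0,
so isolating y',
  dy/dx = -(1/(2√(x)))/(5/(2√(y))) = -√(y)/(5√(x))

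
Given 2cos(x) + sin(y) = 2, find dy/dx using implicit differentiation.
Apply d/dx to both sides, remembering that y depends on x. Each occurrence of y therefore brings in a y' = dy/dx via the chain rule.

With F(x, y) equal to the left-hand side minus the right, differentiate F term by term:
  d/dx[sin(y)] = y'·cos(y)
  d/dx[2cos(x)] = -2sin(x)
  d/dx[-2] = 0
Adding these up, d/dx[F] = 0 becomes
  (-2sin(x)) + (cos(y))·y' = 0,
so isolating y',
  dy/dx = -(-2sin(x))/(cos(y)) = 2sin(x)/cos(y)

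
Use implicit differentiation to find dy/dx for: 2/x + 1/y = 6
Differentiate the relation implicitly: treat y = y(x) and apply the chain rule, so every y-derivative picks up a y' = dy/dx factor.

With everything moved to the left-hand side, differentiate term by term:
  d/dx[1/y] = -y'/y^2
  d/dx[2/x] = -2/x^2
  d/dx[-6] = 0

Separating the contributions that come from x directly and those that come through y:
  without y':      -2/x^2
  multiplying y':  -1/y^2

so (-2/x^2) + (-1/y^2)·y' = 0, and therefore
  dy/dx = -(-2/x^2)/(-1/y^2) = -2y^2/x^2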